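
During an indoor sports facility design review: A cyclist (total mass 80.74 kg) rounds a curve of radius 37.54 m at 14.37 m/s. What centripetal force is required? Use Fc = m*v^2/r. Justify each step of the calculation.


Fc = m * v^2 / r
v^2 = 14.37^2 = 206.4969
Fc = 80.74 * 206.4969 / 37.54
Fc = 16672.5597 / 37.54 = 444.1279 N

444.1279 N


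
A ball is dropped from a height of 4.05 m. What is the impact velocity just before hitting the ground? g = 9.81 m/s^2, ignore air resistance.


v = sqrt(2 * g * h)
v = sqrt(2 * 9.81 * 4.05)
v = sqrt(79.461) = 8.9141 m/s

8.9141 m/s


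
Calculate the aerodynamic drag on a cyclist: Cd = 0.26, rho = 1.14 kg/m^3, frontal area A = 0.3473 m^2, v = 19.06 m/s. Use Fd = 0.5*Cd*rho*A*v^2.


Fd = 0.5 * Cd * rho * A * v^2
Fd = 0.5 * 0.26 * 1.14 * 0.3473 * 19.06^2
v^2 = 363.2836
Fd = 0.5 * 0.26 * 1.14 * 0.3473 * 363.2836 = 18.6982 N

18.6982 N


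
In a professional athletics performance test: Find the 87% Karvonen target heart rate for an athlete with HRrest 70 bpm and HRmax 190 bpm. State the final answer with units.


Target = HRrest + pct*(HRmax - HRrest)
Heart rate reserve = HRmax - HRrest = 190 - 70 = 120 bpm
Fraction = 87% = 0.87
Target = 70 + 0.87 * 120
Target = 70 + 104.4 = 174.4 bpm

174.4 bpm


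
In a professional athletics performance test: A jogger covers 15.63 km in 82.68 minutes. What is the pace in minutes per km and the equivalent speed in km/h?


Pace = time / distance = 82.68 min / 15.63 km = 5.2898 min/km
Speed = distance / time_in_hours = 15.63 / 1.378 hr
Speed = 11.3425 km/h

5.2898 min/km, 11.3425 km/h


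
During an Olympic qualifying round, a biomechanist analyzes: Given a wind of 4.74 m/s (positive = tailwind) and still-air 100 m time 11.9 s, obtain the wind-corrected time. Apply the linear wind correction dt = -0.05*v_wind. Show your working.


dt = -0.05 * v_wind = -0.05 * 4.74 = -0.237 s
t_corrected = t_still + dt = 11.9 + (-0.237)
t_corrected = 11.663 s

11.663 s


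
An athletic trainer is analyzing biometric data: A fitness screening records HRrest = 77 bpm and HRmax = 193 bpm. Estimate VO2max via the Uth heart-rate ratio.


VO2max = 15.3 * HRmax / HRrest
VO2max = 15.3 * 193 / 77
VO2max = 2952.9 / 77 = 38.3494 mL/kg/min

38.3494 mL/kg/min


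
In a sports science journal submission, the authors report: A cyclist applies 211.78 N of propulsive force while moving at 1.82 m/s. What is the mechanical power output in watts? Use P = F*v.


P = F * v
P = 211.78 * 1.82
P = 385.4396 W

385.4396 W


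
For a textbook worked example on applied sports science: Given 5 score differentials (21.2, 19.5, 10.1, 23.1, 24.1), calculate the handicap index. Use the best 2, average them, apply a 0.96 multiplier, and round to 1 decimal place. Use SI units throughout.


All differentials: 21.2, 19.5, 10.1, 23.1, 24.1
Sorted: 10.1, 19.5, 21.2, 23.1, 24.1
Best 2: 10.1, 19.5
Average of best = 29.6 / 2 = 14.8
Raw index = 14.8 * 0.96 = 14.208
Handicap index = round(14.208, 1) = 14.2

14.2


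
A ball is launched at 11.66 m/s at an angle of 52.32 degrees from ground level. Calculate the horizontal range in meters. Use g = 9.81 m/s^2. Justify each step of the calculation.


R = v^2 * sin(2*theta) / g
Convert angle to radians: theta = 52.32 deg = 0.9132 rad
sin(2*theta) = sin(1.8263) = 0.9675
R = 11.66^2 * 0.9675 / 9.81
R = 135.9556 * 0.9675 / 9.81 = 13.4089 m

13.4089 m


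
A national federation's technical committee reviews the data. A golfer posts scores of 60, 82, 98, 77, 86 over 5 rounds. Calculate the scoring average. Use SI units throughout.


Average = sum / n
Sum = 403
Average = 403 / 5 = 80.6

80.6


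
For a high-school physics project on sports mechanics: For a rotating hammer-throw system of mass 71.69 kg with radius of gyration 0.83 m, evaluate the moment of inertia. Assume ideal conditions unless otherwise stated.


I = m * k^2
I = 71.69 * 0.83^2
I = 71.69 * 0.6889 = 49.3872 kg*m^2

49.3872 kg*m^2


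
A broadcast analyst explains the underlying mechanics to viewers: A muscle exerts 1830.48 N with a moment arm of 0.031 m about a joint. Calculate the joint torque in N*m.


tau = F * d
tau = 1830.48 * 0.031
tau = 56.7449 N*m

56.7449 N*m


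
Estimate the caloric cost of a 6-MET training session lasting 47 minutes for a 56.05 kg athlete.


kcal = MET * mass * time_hr
Convert time: 47 min = 0.7833 hr
kcal = 6 * 56.05 * 0.7833
kcal = 263.435 kcal

263.435 kcal


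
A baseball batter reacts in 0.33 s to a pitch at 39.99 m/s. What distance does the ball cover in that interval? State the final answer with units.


d = v * t
d = 39.99 * 0.33
d = 13.1967 m

13.1967 m


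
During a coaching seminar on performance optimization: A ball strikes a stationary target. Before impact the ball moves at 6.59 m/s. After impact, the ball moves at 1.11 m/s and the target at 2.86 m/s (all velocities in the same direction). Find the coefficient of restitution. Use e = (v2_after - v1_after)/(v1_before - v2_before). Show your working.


e = (v2_after - v1_after) / (v1_before - v2_before)
Numerator = 2.86 - 1.11 = 1.75
Denominator = 6.59 - 0 = 6.59
e = 1.75 / 6.59 = 0.2656

0.2656


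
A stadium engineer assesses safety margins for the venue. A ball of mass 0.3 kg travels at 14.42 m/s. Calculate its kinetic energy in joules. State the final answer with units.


KE = 0.5 * m * v^2
KE = 0.5 * 0.3 * 14.42^2
KE = 0.5 * 0.3 * 207.9364 = 31.1905 J

31.1905 J


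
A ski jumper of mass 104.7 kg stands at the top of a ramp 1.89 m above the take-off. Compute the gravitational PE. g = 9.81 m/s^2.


PE = m * g * h
PE = 104.7 * 9.81 * 1.89
PE = 1027.107 * 1.89 = 1941.2322 J

1941.2322 J


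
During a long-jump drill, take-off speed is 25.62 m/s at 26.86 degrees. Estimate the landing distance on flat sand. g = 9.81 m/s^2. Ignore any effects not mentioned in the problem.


R = v^2 * sin(2*theta) / g
Convert angle to radians: theta = 26.86 deg = 0.4688 rad
sin(2*theta) = sin(0.9376) = 0.8061
R = 25.62^2 * 0.8061 / 9.81
R = 656.3844 * 0.8061 / 9.81 = 53.9383 m

53.9383 m


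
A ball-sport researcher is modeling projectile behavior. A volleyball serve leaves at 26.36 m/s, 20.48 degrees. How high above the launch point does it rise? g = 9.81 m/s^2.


H = (v*sin(theta))^2 / (2*g)
vy = v*sin(theta) = 26.36 * sin(20.48 deg) = 9.2228 m/s
H = vy^2 / (2*g) = 85.0609 / (2*9.81)
H = 85.0609 / 19.62 = 4.3354 m

4.3354 m


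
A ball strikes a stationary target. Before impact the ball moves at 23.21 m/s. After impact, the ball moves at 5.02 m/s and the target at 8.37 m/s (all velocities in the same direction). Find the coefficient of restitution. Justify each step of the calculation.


e = (v2_after - v1_after) / (v1_before - v2_before)
Numerator = 8.37 - 5.02 = 3.35
Denominator = 23.21 - 0 = 23.21
e = 3.35 / 23.21 = 0.1443

0.1443


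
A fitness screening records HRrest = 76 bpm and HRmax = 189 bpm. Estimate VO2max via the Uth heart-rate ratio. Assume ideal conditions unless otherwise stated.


VO2max = 15.3 * HRmax / HRrest
VO2max = 15.3 * 189 / 76
VO2max = 2891.7 / 76 = 38.0487 mL/kg/min

38.0487 mL/kg/min


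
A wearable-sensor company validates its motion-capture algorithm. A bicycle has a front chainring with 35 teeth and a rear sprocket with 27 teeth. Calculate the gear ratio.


GR = front_teeth / rear_teeth
GR = 35 / 27
GR = 1.2963

1.2963


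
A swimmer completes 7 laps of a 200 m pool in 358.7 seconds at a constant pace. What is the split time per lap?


Split time = total_time / n_laps = 358.7 / 7
Split time = 51.2429 s per lap

51.2429 s


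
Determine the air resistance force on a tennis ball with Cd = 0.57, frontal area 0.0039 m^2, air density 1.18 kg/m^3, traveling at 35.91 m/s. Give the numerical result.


Fd = 0.5 * Cd * rho * A * v^2
Fd = 0.5 * 0.57 * 1.18 * 0.0039 * 35.91^2
v^2 = 1289.5281
Fd = 0.5 * 0.57 * 1.18 * 0.0039 * 1289.5281 = 1.6913 N

1.6913 N


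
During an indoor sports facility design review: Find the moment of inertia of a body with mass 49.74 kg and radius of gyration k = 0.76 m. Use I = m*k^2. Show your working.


I = m * k^2
I = 49.74 * 0.76^2
I = 49.74 * 0.5776 = 28.7298 kg*m^2

28.7298 kg*m^2


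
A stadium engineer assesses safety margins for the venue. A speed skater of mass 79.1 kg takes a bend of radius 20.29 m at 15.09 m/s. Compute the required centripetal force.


Fc = m * v^2 / r
v^2 = 15.09^2 = 227.7081
Fc = 79.1 * 227.7081 / 20.29
Fc = 18011.7107 / 20.29 = 887.7137 N

887.7137 N


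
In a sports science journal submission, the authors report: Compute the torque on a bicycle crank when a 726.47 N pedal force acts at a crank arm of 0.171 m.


tau = F * d
tau = 726.47 * 0.171
tau = 124.2264 N*m

124.2264 N*m


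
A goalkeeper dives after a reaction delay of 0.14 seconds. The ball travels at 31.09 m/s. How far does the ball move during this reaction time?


d = v * t
d = 31.09 * 0.14
d = 4.3526 m

4.3526 m


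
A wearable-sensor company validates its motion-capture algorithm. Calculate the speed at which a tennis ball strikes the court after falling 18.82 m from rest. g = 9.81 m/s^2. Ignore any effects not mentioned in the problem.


v = sqrt(2 * g * h)
v = sqrt(2 * 9.81 * 18.82)
v = sqrt(369.2484) = 19.2158 m/s

19.2158 m/s


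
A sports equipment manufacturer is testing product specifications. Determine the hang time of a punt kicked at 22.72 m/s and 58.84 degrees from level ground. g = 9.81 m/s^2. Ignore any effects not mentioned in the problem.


T = 2*v*sin(theta)/g
sin(theta) = sin(58.84 deg) = 0.8557
T = 2*22.72*0.8557 / 9.81
T = 38.8842 / 9.81 = 3.9637 s

3.9637 s


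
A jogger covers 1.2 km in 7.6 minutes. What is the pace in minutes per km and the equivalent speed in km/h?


Pace = time / distance = 7.6 min / 1.2 km = 6.3333 min/km
Speed = distance / time_in_hours = 1.2 / 0.1267 hr
Speed = 9.4737 km/h

6.3333 min/km, 9.4737 km/h


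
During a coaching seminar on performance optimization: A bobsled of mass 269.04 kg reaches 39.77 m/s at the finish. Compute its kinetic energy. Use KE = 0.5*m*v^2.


KE = 0.5 * m * v^2
KE = 0.5 * 269.04 * 39.77^2
KE = 0.5 * 269.04 * 1581.6529 = 212763.9481 J

212763.9481 J


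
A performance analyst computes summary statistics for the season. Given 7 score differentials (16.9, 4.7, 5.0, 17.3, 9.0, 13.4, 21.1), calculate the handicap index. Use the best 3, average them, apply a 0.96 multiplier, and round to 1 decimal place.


All differentials: 16.9, 4.7, 5.0, 17.3, 9.0, 13.4, 21.1
Sorted: 4.7, 5.0, 9.0, 13.4, 16.9, 17.3, 21.1
Best 3: 4.7, 5.0, 9.0
Average of best = 18.7 / 3 = 6.2333
Raw index = 6.2333 * 0.96 = 5.984
Handicap index = round(5.984, 1) = 6.0

6.0


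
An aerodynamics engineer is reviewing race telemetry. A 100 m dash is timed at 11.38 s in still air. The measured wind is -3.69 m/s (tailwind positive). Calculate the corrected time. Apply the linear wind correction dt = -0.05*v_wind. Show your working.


dt = -0.05 * v_wind = -0.05 * -3.69 = 0.1845 s
t_corrected = t_still + dt = 11.38 + (0.1845)
t_corrected = 11.5645 s

11.5645 s


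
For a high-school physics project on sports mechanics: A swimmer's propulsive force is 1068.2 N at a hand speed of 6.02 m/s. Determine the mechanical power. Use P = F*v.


P = F * v
P = 1068.2 * 6.02
P = 6430.564 W

6430.564 W


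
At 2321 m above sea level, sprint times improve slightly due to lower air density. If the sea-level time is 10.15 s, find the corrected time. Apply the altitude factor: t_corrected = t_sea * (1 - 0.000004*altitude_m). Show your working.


Correction factor = 1 - 0.000004 * 2321 = 0.990716
t_corrected = t_sea * factor = 10.15 * 0.990716
t_corrected = 10.0558 s

10.0558 s


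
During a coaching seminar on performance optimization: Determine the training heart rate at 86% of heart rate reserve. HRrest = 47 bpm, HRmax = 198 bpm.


Target = HRrest + pct*(HRmax - HRrest)
Heart rate reserve = HRmax - HRrest = 198 - 47 = 151 bpm
Fraction = 86% = 0.86
Target = 47 + 0.86 * 151
Target = 47 + 129.86 = 176.86 bpm

176.86 bpm


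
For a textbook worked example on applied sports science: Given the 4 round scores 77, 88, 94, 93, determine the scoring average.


Average = sum / n
Sum = 352
Average = 352 / 4 = 88

88


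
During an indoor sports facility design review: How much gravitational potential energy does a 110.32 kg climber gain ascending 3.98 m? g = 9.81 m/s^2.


PE = m * g * h
PE = 110.32 * 9.81 * 3.98
PE = 1082.2392 * 3.98 = 4307.312 J

4307.312 J


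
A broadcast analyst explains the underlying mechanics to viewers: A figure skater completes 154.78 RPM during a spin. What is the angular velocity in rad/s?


omega = RPM * 2 * pi / 60
omega = 154.78 * 2 * 3.14159 / 60
omega = 972.5114 / 60 = 16.2085 rad/s

16.2085 rad/s


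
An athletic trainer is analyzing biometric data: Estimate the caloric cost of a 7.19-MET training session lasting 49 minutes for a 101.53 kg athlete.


kcal = MET * mass * time_hr
Convert time: 49 min = 0.8167 hr
kcal = 7.19 * 101.53 * 0.8167
kcal = 596.1672 kcal

596.1672 kcal


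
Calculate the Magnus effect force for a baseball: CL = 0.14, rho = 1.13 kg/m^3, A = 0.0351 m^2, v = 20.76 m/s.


FM = 0.5 * CL * rho * A * v^2
FM = 0.5 * 0.14 * 1.13 * 0.0351 * 20.76^2
v^2 = 430.9776
FM = 0.5 * 0.14 * 1.13 * 0.0351 * 430.9776 = 1.1966 N

1.1966 N


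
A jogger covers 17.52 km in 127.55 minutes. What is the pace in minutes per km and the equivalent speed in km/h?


Pace = time / distance = 127.55 min / 17.52 km = 7.2803 min/km
Speed = distance / time_in_hours = 17.52 / 2.1258 hr
Speed = 8.2415 km/h

7.2803 min/km, 8.2415 km/h


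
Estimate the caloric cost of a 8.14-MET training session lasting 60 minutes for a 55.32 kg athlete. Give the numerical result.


kcal = MET * mass * time_hr
Convert time: 60 min = 1 hr
kcal = 8.14 * 55.32 * 1
kcal = 450.3048 kcal

450.3048 kcal


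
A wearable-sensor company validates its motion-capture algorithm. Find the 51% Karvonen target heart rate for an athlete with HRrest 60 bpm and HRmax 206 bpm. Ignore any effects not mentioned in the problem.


Target = HRrest + pct*(HRmax - HRrest)
Heart rate reserve = HRmax - HRrest = 206 - 60 = 146 bpm
Fraction = 51% = 0.51
Target = 60 + 0.51 * 146
Target = 60 + 74.46 = 134.46 bpm

134.46 bpm


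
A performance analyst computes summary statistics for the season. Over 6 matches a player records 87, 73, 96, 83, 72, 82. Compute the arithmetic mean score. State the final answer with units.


Average = sum / n
Sum = 493
Average = 493 / 6 = 82.1667

82.1667


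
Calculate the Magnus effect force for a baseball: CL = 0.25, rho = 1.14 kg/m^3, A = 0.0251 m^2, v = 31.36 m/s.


FM = 0.5 * CL * rho * A * v^2
FM = 0.5 * 0.25 * 1.14 * 0.0251 * 31.36^2
v^2 = 983.4496
FM = 0.5 * 0.25 * 1.14 * 0.0251 * 983.4496 = 3.5176 N

3.5176 N


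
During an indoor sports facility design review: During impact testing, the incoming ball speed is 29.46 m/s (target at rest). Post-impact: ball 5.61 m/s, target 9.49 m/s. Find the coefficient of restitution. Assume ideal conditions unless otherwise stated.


e = (v2_after - v1_after) / (v1_before - v2_before)
Numerator = 9.49 - 5.61 = 3.88
Denominator = 29.46 - 0 = 29.46
e = 3.88 / 29.46 = 0.1317

0.1317


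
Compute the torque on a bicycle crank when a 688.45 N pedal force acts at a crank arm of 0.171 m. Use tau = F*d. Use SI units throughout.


tau = F * d
tau = 688.45 * 0.171
tau = 117.725 N*m

117.725 N*m


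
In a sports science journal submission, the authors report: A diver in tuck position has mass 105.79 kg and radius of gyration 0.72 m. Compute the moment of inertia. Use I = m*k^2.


I = m * k^2
I = 105.79 * 0.72^2
I = 105.79 * 0.5184 = 54.8415 kg*m^2

54.8415 kg*m^2


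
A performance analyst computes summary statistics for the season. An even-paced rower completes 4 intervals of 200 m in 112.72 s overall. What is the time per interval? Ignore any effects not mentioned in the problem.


Split time = total_time / n_laps = 112.72 / 4
Split time = 28.18 s per lap

28.18 s


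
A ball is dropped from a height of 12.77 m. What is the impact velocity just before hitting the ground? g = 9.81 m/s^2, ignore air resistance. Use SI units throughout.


v = sqrt(2 * g * h)
v = sqrt(2 * 9.81 * 12.77)
v = sqrt(250.5474) = 15.8287 m/s

15.8287 m/s


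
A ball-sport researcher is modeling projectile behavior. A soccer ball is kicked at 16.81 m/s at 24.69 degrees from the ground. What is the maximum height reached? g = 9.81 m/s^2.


H = (v*sin(theta))^2 / (2*g)
vy = v*sin(theta) = 16.81 * sin(24.69 deg) = 7.0217 m/s
H = vy^2 / (2*g) = 49.304 / (2*9.81)
H = 49.304 / 19.62 = 2.5129 m

2.5129 m


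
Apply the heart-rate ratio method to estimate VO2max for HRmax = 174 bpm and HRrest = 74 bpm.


VO2max = 15.3 * HRmax / HRrest
VO2max = 15.3 * 174 / 74
VO2max = 2662.2 / 74 = 35.9757 mL/kg/min

35.9757 mL/kg/min


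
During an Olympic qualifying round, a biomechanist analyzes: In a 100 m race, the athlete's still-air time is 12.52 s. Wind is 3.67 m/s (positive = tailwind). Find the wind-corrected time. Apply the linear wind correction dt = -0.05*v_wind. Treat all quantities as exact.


dt = -0.05 * v_wind = -0.05 * 3.67 = -0.1835 s
t_corrected = t_still + dt = 12.52 + (-0.1835)
t_corrected = 12.3365 s

12.3365 s


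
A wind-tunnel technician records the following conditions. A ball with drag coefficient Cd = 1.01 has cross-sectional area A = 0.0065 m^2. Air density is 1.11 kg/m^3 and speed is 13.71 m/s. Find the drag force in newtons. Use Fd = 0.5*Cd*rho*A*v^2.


Fd = 0.5 * Cd * rho * A * v^2
Fd = 0.5 * 1.01 * 1.11 * 0.0065 * 13.71^2
v^2 = 187.9641
Fd = 0.5 * 1.01 * 1.11 * 0.0065 * 187.9641 = 0.6849 N

0.6849 N


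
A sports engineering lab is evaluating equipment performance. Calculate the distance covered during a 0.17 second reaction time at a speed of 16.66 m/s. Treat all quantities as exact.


d = v * t
d = 16.66 * 0.17
d = 2.8322 m

2.8322 m


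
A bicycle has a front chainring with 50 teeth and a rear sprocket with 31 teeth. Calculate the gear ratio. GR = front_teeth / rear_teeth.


GR = front_teeth / rear_teeth
GR = 50 / 31
GR = 1.6129

1.6129


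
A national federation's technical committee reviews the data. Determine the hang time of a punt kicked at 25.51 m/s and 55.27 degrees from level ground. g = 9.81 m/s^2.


T = 2*v*sin(theta)/g
sin(theta) = sin(55.27 deg) = 0.8218
T = 2*25.51*0.8218 / 9.81
T = 41.9306 / 9.81 = 4.2743 s

4.2743 s


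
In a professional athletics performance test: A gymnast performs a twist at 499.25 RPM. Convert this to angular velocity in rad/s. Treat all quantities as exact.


omega = RPM * 2 * pi / 60
omega = 499.25 * 2 * 3.14159 / 60
omega = 3136.8803 / 60 = 52.2813 rad/s

52.2813 rad/s


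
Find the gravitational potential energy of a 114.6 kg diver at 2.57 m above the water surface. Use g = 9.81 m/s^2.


PE = m * g * h
PE = 114.6 * 9.81 * 2.57
PE = 1124.226 * 2.57 = 2889.2608 J

2889.2608 J


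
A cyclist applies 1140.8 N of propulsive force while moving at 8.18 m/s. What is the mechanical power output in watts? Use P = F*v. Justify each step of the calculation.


P = F * v
P = 1140.8 * 8.18
P = 9331.744 W

9331.744 W


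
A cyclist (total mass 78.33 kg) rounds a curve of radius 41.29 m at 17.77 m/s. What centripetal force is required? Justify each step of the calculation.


Fc = m * v^2 / r
v^2 = 17.77^2 = 315.7729
Fc = 78.33 * 315.7729 / 41.29
Fc = 24734.4913 / 41.29 = 599.0431 N

599.0431 N


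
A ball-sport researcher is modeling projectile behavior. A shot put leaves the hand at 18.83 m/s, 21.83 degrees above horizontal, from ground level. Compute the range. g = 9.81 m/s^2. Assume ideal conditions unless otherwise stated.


R = v^2 * sin(2*theta) / g
Convert angle to radians: theta = 21.83 deg = 0.381 rad
sin(2*theta) = sin(0.762) = 0.6904
R = 18.83^2 * 0.6904 / 9.81
R = 354.5689 * 0.6904 / 9.81 = 24.9527 m

24.9527 m


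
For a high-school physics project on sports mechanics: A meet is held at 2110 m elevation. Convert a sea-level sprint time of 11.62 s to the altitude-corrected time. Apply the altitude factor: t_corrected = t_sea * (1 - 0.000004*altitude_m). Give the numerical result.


Correction factor = 1 - 0.000004 * 2110 = 0.99156
t_corrected = t_sea * factor = 11.62 * 0.99156
t_corrected = 11.5219 s

11.5219 s


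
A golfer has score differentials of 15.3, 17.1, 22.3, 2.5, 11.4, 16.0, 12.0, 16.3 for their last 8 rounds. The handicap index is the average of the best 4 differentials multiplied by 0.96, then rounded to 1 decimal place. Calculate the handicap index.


All differentials: 15.3, 17.1, 22.3, 2.5, 11.4, 16.0, 12.0, 16.3
Sorted: 2.5, 11.4, 12.0, 15.3, 16.0, 16.3, 17.1, 22.3
Best 4: 2.5, 11.4, 12.0, 15.3
Average of best = 41.2 / 4 = 10.3
Raw index = 10.3 * 0.96 = 9.888
Handicap index = round(9.888, 1) = 9.9

9.9


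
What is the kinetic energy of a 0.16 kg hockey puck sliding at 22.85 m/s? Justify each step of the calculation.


KE = 0.5 * m * v^2
KE = 0.5 * 0.16 * 22.85^2
KE = 0.5 * 0.16 * 522.1225 = 41.7698 J

41.7698 J


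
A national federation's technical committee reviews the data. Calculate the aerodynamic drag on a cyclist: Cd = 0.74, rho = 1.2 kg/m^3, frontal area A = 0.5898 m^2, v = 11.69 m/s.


Fd = 0.5 * Cd * rho * A * v^2
Fd = 0.5 * 0.74 * 1.2 * 0.5898 * 11.69^2
v^2 = 136.6561
Fd = 0.5 * 0.74 * 1.2 * 0.5898 * 136.6561 = 35.7863 N

35.7863 N


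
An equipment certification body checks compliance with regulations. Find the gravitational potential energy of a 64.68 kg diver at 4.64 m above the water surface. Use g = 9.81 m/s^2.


PE = m * g * h
PE = 64.68 * 9.81 * 4.64
PE = 634.5108 * 4.64 = 2944.1301 J

2944.1301 J


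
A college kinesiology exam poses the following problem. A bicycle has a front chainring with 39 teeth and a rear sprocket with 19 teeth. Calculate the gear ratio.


GR = front_teeth / rear_teeth
GR = 39 / 19
GR = 2.0526

2.0526


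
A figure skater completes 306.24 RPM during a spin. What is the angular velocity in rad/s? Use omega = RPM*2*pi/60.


omega = RPM * 2 * pi / 60
omega = 306.24 * 2 * 3.14159 / 60
omega = 1924.1627 / 60 = 32.0694 rad/s

32.0694 rad/s


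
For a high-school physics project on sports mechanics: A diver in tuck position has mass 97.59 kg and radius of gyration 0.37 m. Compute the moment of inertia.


I = m * k^2
I = 97.59 * 0.37^2
I = 97.59 * 0.1369 = 13.3601 kg*m^2

13.3601 kg*m^2


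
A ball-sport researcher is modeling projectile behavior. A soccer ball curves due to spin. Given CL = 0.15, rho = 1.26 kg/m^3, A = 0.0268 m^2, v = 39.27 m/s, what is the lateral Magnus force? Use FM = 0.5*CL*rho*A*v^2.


FM = 0.5 * CL * rho * A * v^2
FM = 0.5 * 0.15 * 1.26 * 0.0268 * 39.27^2
v^2 = 1542.1329
FM = 0.5 * 0.15 * 1.26 * 0.0268 * 1542.1329 = 3.9056 N

3.9056 N


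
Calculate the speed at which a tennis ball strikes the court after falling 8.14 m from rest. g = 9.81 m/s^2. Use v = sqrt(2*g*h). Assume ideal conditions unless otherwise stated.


v = sqrt(2 * g * h)
v = sqrt(2 * 9.81 * 8.14)
v = sqrt(159.7068) = 12.6375 m/s

12.6375 m/s


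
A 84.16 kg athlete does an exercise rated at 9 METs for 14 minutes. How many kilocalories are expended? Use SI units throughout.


kcal = MET * mass * time_hr
Convert time: 14 min = 0.2333 hr
kcal = 9 * 84.16 * 0.2333
kcal = 176.736 kcal

176.736 kcal


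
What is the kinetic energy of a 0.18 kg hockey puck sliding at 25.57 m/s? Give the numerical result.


KE = 0.5 * m * v^2
KE = 0.5 * 0.18 * 25.57^2
KE = 0.5 * 0.18 * 653.8249 = 58.8442 J

58.8442 J


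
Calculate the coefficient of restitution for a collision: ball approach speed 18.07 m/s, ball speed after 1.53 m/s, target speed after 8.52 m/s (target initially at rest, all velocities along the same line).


e = (v2_after - v1_after) / (v1_before - v2_before)
Numerator = 8.52 - 1.53 = 6.99
Denominator = 18.07 - 0 = 18.07
e = 6.99 / 18.07 = 0.3868

0.3868


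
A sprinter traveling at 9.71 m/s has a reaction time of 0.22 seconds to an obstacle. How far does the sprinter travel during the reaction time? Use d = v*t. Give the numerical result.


d = v * t
d = 9.71 * 0.22
d = 2.1362 m

2.1362 m


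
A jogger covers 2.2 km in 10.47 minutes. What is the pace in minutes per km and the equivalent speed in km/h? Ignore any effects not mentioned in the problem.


Pace = time / distance = 10.47 min / 2.2 km = 4.7591 min/km
Speed = distance / time_in_hours = 2.2 / 0.1745 hr
Speed = 12.6074 km/h

4.7591 min/km, 12.6074 km/h


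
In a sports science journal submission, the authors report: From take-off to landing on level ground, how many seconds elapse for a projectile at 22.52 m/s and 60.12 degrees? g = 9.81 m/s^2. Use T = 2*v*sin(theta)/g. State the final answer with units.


T = 2*v*sin(theta)/g
sin(theta) = sin(60.12 deg) = 0.8671
T = 2*22.52*0.8671 / 9.81
T = 39.0529 / 9.81 = 3.9809 s

3.9809 s


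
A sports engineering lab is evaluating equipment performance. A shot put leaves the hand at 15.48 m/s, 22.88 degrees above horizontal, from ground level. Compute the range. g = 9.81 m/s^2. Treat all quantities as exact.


R = v^2 * sin(2*theta) / g
Convert angle to radians: theta = 22.88 deg = 0.3993 rad
sin(2*theta) = sin(0.7987) = 0.7164
R = 15.48^2 * 0.7164 / 9.81
R = 239.6304 * 0.7164 / 9.81 = 17.5002 m

17.5002 m


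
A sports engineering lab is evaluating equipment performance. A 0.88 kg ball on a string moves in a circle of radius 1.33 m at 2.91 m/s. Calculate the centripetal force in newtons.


Fc = m * v^2 / r
v^2 = 2.91^2 = 8.4681
Fc = 0.88 * 8.4681 / 1.33
Fc = 7.4519 / 1.33 = 5.603 N

5.603 N


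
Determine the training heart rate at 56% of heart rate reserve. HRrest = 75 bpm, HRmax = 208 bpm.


Target = HRrest + pct*(HRmax - HRrest)
Heart rate reserve = HRmax - HRrest = 208 - 75 = 133 bpm
Fraction = 56% = 0.56
Target = 75 + 0.56 * 133
Target = 75 + 74.48 = 149.48 bpm

149.48 bpm


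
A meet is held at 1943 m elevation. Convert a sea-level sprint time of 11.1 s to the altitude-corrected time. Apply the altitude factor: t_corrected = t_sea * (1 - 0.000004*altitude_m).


Correction factor = 1 - 0.000004 * 1943 = 0.992228
t_corrected = t_sea * factor = 11.1 * 0.992228
t_corrected = 11.0137 s

11.0137 s


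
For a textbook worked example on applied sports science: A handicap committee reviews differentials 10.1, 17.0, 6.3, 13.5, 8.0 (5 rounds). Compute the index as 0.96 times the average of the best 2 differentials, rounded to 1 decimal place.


All differentials: 10.1, 17.0, 6.3, 13.5, 8.0
Sorted: 6.3, 8.0, 10.1, 13.5, 17.0
Best 2: 6.3, 8.0
Average of best = 14.3 / 2 = 7.15
Raw index = 7.15 * 0.96 = 6.864
Handicap index = round(6.864, 1) = 6.9

6.9


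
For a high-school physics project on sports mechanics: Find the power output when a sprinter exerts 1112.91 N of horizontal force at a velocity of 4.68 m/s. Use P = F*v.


P = F * v
P = 1112.91 * 4.68
P = 5208.4188 W

5208.4188 W


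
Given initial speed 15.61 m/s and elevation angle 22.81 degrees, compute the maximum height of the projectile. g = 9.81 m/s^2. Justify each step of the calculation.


H = (v*sin(theta))^2 / (2*g)
vy = v*sin(theta) = 15.61 * sin(22.81 deg) = 6.0516 m/s
H = vy^2 / (2*g) = 36.6222 / (2*9.81)
H = 36.6222 / 19.62 = 1.8666 m

1.8666 m


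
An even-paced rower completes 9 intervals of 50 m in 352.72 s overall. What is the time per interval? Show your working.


Split time = total_time / n_laps = 352.72 / 9
Split time = 39.1911 s per lap

39.1911 s


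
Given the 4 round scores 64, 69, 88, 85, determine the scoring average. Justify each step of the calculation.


Average = sum / n
Sum = 306
Average = 306 / 4 = 76.5

76.5


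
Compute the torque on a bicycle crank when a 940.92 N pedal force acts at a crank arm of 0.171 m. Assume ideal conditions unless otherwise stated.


tau = F * d
tau = 940.92 * 0.171
tau = 160.8973 N*m

160.8973 N*m


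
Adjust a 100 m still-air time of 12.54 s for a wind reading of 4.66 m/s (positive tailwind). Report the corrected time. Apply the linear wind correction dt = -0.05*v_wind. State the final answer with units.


dt = -0.05 * v_wind = -0.05 * 4.66 = -0.233 s
t_corrected = t_still + dt = 12.54 + (-0.233)
t_corrected = 12.307 s

12.307 s


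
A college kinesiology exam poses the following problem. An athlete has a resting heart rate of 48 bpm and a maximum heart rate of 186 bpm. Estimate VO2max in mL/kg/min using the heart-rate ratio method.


VO2max = 15.3 * HRmax / HRrest
VO2max = 15.3 * 186 / 48
VO2max = 2845.8 / 48 = 59.2875 mL/kg/min

59.2875 mL/kg/min


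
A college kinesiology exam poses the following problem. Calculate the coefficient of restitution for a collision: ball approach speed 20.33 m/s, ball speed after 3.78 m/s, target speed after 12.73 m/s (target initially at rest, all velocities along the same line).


e = (v2_after - v1_after) / (v1_before - v2_before)
Numerator = 12.73 - 3.78 = 8.95
Denominator = 20.33 - 0 = 20.33
e = 8.95 / 20.33 = 0.4402

0.4402


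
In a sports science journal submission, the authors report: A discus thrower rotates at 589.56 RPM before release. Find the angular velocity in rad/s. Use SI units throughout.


omega = RPM * 2 * pi / 60
omega = 589.56 * 2 * 3.14159 / 60
omega = 3704.3147 / 60 = 61.7386 rad/s

61.7386 rad/s


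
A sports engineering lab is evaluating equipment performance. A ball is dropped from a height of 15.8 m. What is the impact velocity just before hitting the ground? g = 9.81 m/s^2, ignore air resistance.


v = sqrt(2 * g * h)
v = sqrt(2 * 9.81 * 15.8)
v = sqrt(309.996) = 17.6067 m/s

17.6067 m/s


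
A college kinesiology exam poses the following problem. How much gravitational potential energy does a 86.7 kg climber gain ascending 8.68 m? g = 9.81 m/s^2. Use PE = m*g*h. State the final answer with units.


PE = m * g * h
PE = 86.7 * 9.81 * 8.68
PE = 850.527 * 8.68 = 7382.5744 J

7382.5744 J


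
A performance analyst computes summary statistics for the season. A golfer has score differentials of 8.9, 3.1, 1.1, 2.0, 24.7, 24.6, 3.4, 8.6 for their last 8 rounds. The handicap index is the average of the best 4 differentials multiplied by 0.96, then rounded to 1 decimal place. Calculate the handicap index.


All differentials: 8.9, 3.1, 1.1, 2.0, 24.7, 24.6, 3.4, 8.6
Sorted: 1.1, 2.0, 3.1, 3.4, 8.6, 8.9, 24.6, 24.7
Best 4: 1.1, 2.0, 3.1, 3.4
Average of best = 9.6 / 4 = 2.4
Raw index = 2.4 * 0.96 = 2.304
Handicap index = round(2.304, 1) = 2.3

2.3


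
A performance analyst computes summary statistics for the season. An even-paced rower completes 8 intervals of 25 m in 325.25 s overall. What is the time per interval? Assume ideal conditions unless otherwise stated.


Split time = total_time / n_laps = 325.25 / 8
Split time = 40.6562 s per lap

40.6562 s


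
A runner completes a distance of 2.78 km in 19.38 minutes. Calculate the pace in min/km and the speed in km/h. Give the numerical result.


Pace = time / distance = 19.38 min / 2.78 km = 6.9712 min/km
Speed = distance / time_in_hours = 2.78 / 0.323 hr
Speed = 8.6068 km/h

6.9712 min/km, 8.6068 km/h


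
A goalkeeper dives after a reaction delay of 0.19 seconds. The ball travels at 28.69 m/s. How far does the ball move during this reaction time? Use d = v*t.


d = v * t
d = 28.69 * 0.19
d = 5.4511 m

5.4511 m


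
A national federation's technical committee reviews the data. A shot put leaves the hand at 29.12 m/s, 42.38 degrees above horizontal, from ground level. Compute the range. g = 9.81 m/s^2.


R = v^2 * sin(2*theta) / g
Convert angle to radians: theta = 42.38 deg = 0.7397 rad
sin(2*theta) = sin(1.4793) = 0.9958
R = 29.12^2 * 0.9958 / 9.81
R = 847.9744 * 0.9958 / 9.81 = 86.0786 m

86.0786 m


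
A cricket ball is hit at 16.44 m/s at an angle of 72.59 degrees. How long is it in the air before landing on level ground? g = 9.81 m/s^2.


T = 2*v*sin(theta)/g
sin(theta) = sin(72.59 deg) = 0.9542
T = 2*16.44*0.9542 / 9.81
T = 31.3737 / 9.81 = 3.1981 s

3.1981 s


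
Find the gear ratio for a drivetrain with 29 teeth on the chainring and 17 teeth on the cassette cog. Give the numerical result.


GR = front_teeth / rear_teeth
GR = 29 / 17
GR = 1.7059

1.7059


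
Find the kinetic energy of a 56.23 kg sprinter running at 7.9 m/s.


KE = 0.5 * m * v^2
KE = 0.5 * 56.23 * 7.9^2
KE = 0.5 * 56.23 * 62.41 = 1754.6572 J

1754.6572 J


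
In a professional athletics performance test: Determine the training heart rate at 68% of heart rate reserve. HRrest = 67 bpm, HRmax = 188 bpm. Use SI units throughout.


Target = HRrest + pct*(HRmax - HRrest)
Heart rate reserve = HRmax - HRrest = 188 - 67 = 121 bpm
Fraction = 68% = 0.68
Target = 67 + 0.68 * 121
Target = 67 + 82.28 = 149.28 bpm

149.28 bpm


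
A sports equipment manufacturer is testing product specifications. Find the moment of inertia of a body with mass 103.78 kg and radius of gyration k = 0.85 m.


I = m * k^2
I = 103.78 * 0.85^2
I = 103.78 * 0.7225 = 74.981 kg*m^2

74.981 kg*m^2


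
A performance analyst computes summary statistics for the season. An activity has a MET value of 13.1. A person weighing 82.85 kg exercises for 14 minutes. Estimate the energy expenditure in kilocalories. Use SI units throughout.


kcal = MET * mass * time_hr
Convert time: 14 min = 0.2333 hr
kcal = 13.1 * 82.85 * 0.2333
kcal = 253.2448 kcal

253.2448 kcal


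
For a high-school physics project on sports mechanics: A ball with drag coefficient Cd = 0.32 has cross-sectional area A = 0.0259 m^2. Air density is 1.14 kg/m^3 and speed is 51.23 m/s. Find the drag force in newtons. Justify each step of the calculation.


Fd = 0.5 * Cd * rho * A * v^2
Fd = 0.5 * 0.32 * 1.14 * 0.0259 * 51.23^2
v^2 = 2624.5129
Fd = 0.5 * 0.32 * 1.14 * 0.0259 * 2624.5129 = 12.3986 N

12.3986 N


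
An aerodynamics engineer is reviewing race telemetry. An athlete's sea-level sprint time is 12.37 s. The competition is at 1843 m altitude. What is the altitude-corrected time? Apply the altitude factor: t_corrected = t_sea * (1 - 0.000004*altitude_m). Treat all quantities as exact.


Correction factor = 1 - 0.000004 * 1843 = 0.992628
t_corrected = t_sea * factor = 12.37 * 0.992628
t_corrected = 12.2788 s

12.2788 s


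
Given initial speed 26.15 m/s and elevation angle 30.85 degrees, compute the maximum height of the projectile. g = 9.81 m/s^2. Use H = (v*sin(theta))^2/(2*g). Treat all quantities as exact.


H = (v*sin(theta))^2 / (2*g)
vy = v*sin(theta) = 26.15 * sin(30.85 deg) = 13.4095 m/s
H = vy^2 / (2*g) = 179.8152 / (2*9.81)
H = 179.8152 / 19.62 = 9.1649 m

9.1649 m


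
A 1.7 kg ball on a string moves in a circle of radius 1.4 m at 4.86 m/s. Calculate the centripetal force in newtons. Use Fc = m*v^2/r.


Fc = m * v^2 / r
v^2 = 4.86^2 = 23.6196
Fc = 1.7 * 23.6196 / 1.4
Fc = 40.1533 / 1.4 = 28.6809 N

28.6809 N


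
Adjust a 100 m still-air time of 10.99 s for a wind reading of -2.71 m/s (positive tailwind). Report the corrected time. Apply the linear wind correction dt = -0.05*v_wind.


dt = -0.05 * v_wind = -0.05 * -2.71 = 0.1355 s
t_corrected = t_still + dt = 10.99 + (0.1355)
t_corrected = 11.1255 s

11.1255 s


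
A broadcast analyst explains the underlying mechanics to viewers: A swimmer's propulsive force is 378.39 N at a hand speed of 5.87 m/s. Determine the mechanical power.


P = F * v
P = 378.39 * 5.87
P = 2221.1493 W

2221.1493 W


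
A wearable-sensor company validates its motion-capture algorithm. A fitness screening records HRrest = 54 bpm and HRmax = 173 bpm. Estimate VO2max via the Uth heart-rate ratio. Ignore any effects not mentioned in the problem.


VO2max = 15.3 * HRmax / HRrest
VO2max = 15.3 * 173 / 54
VO2max = 2646.9 / 54 = 49.0167 mL/kg/min

49.0167 mL/kg/min


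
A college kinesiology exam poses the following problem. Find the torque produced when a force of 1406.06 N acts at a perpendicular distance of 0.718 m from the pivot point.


tau = F * d
tau = 1406.06 * 0.718
tau = 1009.5511 N*m

1009.5511 N*m


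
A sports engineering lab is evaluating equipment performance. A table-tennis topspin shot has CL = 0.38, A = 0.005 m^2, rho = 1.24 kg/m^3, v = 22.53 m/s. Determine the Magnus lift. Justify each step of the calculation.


FM = 0.5 * CL * rho * A * v^2
FM = 0.5 * 0.38 * 1.24 * 0.005 * 22.53^2
v^2 = 507.6009
FM = 0.5 * 0.38 * 1.24 * 0.005 * 507.6009 = 0.598 N

0.598 N


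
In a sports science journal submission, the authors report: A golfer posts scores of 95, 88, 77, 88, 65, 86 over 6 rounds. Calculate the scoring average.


Average = sum / n
Sum = 499
Average = 499 / 6 = 83.1667

83.1667


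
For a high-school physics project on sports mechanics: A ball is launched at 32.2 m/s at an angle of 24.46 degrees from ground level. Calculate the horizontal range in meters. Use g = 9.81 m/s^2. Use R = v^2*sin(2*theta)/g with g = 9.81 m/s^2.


R = v^2 * sin(2*theta) / g
Convert angle to radians: theta = 24.46 deg = 0.4269 rad
sin(2*theta) = sin(0.8538) = 0.7538
R = 32.2^2 * 0.7538 / 9.81
R = 1036.84 * 0.7538 / 9.81 = 79.67 m

79.67 m


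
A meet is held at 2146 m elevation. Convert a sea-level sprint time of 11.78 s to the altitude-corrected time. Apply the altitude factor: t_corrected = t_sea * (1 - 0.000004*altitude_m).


Correction factor = 1 - 0.000004 * 2146 = 0.991416
t_corrected = t_sea * factor = 11.78 * 0.991416
t_corrected = 11.6789 s

11.6789 s


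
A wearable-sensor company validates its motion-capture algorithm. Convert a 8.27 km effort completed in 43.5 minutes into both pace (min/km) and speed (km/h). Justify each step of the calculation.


Pace = time / distance = 43.5 min / 8.27 km = 5.26 min/km
Speed = distance / time_in_hours = 8.27 / 0.725 hr
Speed = 11.4069 km/h

5.26 min/km, 11.4069 km/h


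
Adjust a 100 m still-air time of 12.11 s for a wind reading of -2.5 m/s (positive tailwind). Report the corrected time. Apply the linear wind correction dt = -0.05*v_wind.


dt = -0.05 * v_wind = -0.05 * -2.5 = 0.125 s
t_corrected = t_still + dt = 12.11 + (0.125)
t_corrected = 12.235 s

12.235 s


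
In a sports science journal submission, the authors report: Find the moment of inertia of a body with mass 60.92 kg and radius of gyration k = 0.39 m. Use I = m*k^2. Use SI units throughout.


I = m * k^2
I = 60.92 * 0.39^2
I = 60.92 * 0.1521 = 9.2659 kg*m^2

9.2659 kg*m^2


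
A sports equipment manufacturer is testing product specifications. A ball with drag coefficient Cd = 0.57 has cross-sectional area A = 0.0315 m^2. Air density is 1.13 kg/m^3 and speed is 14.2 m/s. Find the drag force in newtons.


Fd = 0.5 * Cd * rho * A * v^2
Fd = 0.5 * 0.57 * 1.13 * 0.0315 * 14.2^2
v^2 = 201.64
Fd = 0.5 * 0.57 * 1.13 * 0.0315 * 201.64 = 2.0456 N

2.0456 N


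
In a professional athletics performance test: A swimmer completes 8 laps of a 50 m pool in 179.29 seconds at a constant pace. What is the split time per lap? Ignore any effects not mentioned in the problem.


Split time = total_time / n_laps = 179.29 / 8
Split time = 22.4112 s per lap

22.4112 s


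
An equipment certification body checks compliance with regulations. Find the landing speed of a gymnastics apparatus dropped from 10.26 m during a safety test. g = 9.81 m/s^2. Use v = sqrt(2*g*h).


v = sqrt(2 * g * h)
v = sqrt(2 * 9.81 * 10.26)
v = sqrt(201.3012) = 14.1881 m/s

14.1881 m/s


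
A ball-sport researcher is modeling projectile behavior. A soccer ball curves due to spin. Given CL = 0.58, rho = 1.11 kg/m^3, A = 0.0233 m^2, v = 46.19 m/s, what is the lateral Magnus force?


FM = 0.5 * CL * rho * A * v^2
FM = 0.5 * 0.58 * 1.11 * 0.0233 * 46.19^2
v^2 = 2133.5161
FM = 0.5 * 0.58 * 1.11 * 0.0233 * 2133.5161 = 16.0019 N

16.0019 N


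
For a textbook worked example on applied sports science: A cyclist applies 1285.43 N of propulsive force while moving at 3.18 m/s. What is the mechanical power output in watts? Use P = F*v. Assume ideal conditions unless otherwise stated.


P = F * v
P = 1285.43 * 3.18
P = 4087.6674 W

4087.6674 W
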